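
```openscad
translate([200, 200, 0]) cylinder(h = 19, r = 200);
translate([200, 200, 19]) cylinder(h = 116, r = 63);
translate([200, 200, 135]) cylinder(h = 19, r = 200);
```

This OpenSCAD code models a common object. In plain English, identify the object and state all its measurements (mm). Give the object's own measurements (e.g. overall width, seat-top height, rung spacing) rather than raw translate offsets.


A spool: two coaxial disc flanges of radius 200 mm and thickness 19 mm, joined by a core cylinder of radius 63 mm and height 116 mm. The lower flange rests on z = 0 and the three cylinders share a vertical axis.


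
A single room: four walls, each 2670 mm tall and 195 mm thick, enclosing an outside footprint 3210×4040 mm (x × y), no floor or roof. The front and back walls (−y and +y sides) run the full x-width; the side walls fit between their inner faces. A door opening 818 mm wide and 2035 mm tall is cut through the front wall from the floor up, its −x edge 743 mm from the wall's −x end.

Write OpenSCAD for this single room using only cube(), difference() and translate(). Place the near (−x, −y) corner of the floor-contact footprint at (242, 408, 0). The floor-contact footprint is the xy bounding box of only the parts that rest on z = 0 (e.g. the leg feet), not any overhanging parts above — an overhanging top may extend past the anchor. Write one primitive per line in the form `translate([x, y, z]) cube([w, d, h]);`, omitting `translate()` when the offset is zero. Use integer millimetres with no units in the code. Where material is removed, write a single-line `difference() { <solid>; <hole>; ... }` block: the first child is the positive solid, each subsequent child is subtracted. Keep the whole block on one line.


difference() { translate([242, 408, 0]) cube([3210, 195, 2670]); translate([985, 408, 0]) cube([818, 195, 2035]); }
translate([242, 4253, 0]) cube([3210, 195, 2670]);
translate([242, 603, 0]) cube([195, 3650, 2670]);
translate([3257, 603, 0]) cube([195, 3650, 2670]);


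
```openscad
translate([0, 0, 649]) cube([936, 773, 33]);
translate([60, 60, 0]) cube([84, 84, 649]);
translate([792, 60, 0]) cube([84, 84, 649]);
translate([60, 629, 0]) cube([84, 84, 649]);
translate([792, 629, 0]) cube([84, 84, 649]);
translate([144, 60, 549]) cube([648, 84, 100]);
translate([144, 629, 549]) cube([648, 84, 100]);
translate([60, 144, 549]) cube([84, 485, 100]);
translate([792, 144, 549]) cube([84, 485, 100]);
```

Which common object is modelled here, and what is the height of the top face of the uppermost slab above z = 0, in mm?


A table. The table height is 682 mm.

A 936×773×33 slab sits at z = 649 on four 84 mm square posts — a table. The top surface is at 649 + 33 = 682 mm.


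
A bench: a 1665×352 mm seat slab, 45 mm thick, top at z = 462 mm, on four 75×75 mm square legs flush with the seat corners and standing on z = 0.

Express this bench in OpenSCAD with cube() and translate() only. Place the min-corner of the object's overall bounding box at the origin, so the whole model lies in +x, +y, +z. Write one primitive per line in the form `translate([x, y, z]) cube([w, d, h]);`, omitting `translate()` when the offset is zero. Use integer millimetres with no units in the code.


// leg_h = 462 − 45 = 417
translate([0, 0, 417]) cube([1665, 352, 45]);
cube([75, 75, 417]);
translate([0, 277, 0]) cube([75, 75, 417]);
translate([1590, 0, 0]) cube([75, 75, 417]);
translate([1590, 277, 0]) cube([75, 75, 417]);


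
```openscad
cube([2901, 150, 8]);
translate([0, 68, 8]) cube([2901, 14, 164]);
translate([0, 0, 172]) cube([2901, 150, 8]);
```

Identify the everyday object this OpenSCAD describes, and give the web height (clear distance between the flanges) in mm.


An I-beam. The web height is 164 mm.

Two wide flanges with a thin centred web — an I-beam. Overall 180 mm minus two 8 mm flanges gives a web of 180 − 2·8 = 164 mm.


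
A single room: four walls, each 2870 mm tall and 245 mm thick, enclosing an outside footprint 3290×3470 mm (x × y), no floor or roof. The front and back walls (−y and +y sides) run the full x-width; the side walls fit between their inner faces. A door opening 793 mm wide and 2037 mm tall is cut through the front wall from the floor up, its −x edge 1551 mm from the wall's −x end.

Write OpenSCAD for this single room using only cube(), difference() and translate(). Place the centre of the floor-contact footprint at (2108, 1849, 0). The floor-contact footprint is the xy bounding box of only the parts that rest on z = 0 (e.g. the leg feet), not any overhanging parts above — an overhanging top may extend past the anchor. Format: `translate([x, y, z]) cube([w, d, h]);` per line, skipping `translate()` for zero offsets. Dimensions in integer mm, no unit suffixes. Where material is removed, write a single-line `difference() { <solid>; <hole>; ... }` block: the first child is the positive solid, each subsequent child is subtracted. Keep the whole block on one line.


difference() { translate([463, 114, 0]) cube([3290, 245, 2870]); translate([2014, 114, 0]) cube([793, 245, 2037]); }
translate([463, 3339, 0]) cube([3290, 245, 2870]);
translate([463, 359, 0]) cube([245, 2980, 2870]);
translate([3508, 359, 0]) cube([245, 2980, 2870]);


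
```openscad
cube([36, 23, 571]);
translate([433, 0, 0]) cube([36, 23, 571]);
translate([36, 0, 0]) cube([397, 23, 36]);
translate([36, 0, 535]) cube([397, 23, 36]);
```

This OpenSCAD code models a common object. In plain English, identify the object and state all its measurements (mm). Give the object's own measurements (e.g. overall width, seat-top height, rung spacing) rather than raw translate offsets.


A rectangular picture frame lying in the x–z plane (depth along y). The opening is 397 mm wide (x) by 499 mm tall (z), surrounded by a border 36 mm wide on all four sides. The frame is 23 mm deep and is made of two full-height vertical stiles with two horizontal rails fitted between them.


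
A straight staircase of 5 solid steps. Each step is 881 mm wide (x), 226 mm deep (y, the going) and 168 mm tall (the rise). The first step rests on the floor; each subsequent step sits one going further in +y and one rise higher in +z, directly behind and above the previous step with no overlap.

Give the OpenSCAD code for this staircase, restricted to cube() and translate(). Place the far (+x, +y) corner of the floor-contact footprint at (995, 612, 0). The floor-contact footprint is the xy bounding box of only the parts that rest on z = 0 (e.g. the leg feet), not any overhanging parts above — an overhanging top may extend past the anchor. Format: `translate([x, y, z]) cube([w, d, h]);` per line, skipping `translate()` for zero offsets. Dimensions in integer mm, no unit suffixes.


translate([114, 386, 0]) cube([881, 226, 168]);
translate([114, 612, 168]) cube([881, 226, 168]);
translate([114, 838, 336]) cube([881, 226, 168]);
translate([114, 1064, 504]) cube([881, 226, 168]);
translate([114, 1290, 672]) cube([881, 226, 168]);


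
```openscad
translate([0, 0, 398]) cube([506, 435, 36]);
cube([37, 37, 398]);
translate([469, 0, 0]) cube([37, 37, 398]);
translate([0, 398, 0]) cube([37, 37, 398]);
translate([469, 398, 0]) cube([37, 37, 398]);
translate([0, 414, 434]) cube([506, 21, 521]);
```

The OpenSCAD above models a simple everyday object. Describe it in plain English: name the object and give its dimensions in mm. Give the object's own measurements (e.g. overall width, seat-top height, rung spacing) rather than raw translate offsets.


A chair. The seat is a 506×435×36 mm slab with its top at z = 434 mm, on four 37×37 mm corner legs (flush with the seat edges, standing on z = 0). A flat backrest 21 mm thick, 521 mm tall, spans the full seat width and rises from the seat top along its +y edge, rear face flush with the rear of the seat.


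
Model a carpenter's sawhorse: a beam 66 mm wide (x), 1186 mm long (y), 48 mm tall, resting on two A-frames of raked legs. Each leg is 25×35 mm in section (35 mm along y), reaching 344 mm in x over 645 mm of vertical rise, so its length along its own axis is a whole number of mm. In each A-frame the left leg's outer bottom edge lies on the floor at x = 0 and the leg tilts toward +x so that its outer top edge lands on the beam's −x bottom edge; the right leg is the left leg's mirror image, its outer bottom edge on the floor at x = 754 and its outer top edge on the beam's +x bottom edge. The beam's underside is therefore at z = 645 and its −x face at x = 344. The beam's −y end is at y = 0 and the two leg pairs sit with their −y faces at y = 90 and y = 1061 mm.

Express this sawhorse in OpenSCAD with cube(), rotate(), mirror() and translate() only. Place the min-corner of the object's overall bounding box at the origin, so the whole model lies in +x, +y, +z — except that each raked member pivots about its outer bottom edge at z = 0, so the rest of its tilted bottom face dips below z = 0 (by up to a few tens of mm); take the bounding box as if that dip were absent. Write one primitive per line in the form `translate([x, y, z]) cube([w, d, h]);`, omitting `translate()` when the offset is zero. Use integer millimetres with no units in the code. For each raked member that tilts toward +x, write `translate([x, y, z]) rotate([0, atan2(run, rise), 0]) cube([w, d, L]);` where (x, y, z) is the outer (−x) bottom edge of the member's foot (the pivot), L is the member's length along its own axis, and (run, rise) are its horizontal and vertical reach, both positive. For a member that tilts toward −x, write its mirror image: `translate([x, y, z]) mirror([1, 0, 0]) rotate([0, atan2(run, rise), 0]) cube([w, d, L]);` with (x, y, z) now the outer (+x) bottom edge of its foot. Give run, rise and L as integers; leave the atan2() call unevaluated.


// leg length = √(344² + 645²) = 731
// right-leg outer foot x = 2·344 + 66 = 754
// beam min-corner = (344, 0, 645)
translate([344, 0, 645]) cube([66, 1186, 48]);
translate([0, 90, 0]) rotate([0, atan2(344, 645), 0]) cube([25, 35, 731]);
translate([754, 90, 0]) mirror([1, 0, 0]) rotate([0, atan2(344, 645), 0]) cube([25, 35, 731]);
translate([0, 1061, 0]) rotate([0, atan2(344, 645), 0]) cube([25, 35, 731]);
translate([754, 1061, 0]) mirror([1, 0, 0]) rotate([0, atan2(344, 645), 0]) cube([25, 35, 731]);


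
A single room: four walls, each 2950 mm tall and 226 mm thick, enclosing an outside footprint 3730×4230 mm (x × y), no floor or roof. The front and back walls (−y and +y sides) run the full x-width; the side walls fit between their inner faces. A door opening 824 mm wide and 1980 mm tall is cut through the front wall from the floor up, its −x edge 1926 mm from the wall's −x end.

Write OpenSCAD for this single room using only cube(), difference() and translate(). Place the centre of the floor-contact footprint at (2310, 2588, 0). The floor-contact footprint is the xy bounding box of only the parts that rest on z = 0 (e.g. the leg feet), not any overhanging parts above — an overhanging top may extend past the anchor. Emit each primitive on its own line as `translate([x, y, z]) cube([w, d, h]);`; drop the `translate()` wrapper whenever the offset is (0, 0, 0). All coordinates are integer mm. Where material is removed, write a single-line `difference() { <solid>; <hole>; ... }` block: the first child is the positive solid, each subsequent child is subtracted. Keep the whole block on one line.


difference() { translate([445, 473, 0]) cube([3730, 226, 2950]); translate([2371, 473, 0]) cube([824, 226, 1980]); }
translate([445, 4477, 0]) cube([3730, 226, 2950]);
translate([445, 699, 0]) cube([226, 3778, 2950]);
translate([3949, 699, 0]) cube([226, 3778, 2950]);


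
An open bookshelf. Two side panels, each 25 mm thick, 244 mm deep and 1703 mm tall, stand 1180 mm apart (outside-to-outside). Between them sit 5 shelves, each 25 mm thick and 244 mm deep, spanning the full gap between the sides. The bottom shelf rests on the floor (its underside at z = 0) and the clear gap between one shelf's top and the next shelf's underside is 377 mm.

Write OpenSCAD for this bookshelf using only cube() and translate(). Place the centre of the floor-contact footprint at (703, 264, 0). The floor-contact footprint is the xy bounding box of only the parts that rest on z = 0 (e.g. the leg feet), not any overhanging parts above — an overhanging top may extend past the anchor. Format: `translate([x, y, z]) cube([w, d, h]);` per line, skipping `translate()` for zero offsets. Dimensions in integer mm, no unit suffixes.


translate([113, 142, 0]) cube([25, 244, 1703]);
translate([1268, 142, 0]) cube([25, 244, 1703]);
translate([138, 142, 0]) cube([1130, 244, 25]);
translate([138, 142, 402]) cube([1130, 244, 25]);
translate([138, 142, 804]) cube([1130, 244, 25]);
translate([138, 142, 1206]) cube([1130, 244, 25]);
translate([138, 142, 1608]) cube([1130, 244, 25]);


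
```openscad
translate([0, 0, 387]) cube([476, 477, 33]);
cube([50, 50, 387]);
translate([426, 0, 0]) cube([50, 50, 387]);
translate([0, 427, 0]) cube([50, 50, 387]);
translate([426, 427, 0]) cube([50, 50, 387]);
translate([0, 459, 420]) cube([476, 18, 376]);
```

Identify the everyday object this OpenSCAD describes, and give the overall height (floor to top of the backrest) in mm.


A chair. The overall height is 796 mm.

A slab on four corner posts with a tall panel at the back — a chair. The seat slab sits at z = 387 with thickness 33, and the 376 mm backrest starts at the seat top, so the overall height is 387 + 33 + 376 = 796 mm.


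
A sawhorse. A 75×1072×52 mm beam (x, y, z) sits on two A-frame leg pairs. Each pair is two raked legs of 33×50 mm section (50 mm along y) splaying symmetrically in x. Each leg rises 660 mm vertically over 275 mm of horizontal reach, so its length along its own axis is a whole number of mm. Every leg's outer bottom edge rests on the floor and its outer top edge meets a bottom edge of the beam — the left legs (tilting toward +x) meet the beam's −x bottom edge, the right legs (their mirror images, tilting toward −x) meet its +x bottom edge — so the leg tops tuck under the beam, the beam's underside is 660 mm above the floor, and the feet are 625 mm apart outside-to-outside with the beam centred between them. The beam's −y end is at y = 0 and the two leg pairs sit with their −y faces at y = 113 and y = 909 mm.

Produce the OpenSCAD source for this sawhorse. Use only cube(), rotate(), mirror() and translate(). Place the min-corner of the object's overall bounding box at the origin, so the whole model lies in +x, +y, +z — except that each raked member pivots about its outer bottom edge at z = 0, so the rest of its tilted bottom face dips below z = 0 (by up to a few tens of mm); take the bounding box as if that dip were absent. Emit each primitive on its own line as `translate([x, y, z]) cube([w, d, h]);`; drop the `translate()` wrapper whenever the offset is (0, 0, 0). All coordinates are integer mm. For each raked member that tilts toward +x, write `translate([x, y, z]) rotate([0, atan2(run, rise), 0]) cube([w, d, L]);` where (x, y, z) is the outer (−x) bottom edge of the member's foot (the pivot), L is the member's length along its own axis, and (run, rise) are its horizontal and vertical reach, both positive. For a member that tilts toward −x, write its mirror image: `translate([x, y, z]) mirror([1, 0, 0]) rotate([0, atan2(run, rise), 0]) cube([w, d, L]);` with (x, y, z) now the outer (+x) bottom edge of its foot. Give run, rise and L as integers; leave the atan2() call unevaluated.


translate([275, 0, 660]) cube([75, 1072, 52]);
translate([0, 113, 0]) rotate([0, atan2(275, 660), 0]) cube([33, 50, 715]);
translate([625, 113, 0]) mirror([1, 0, 0]) rotate([0, atan2(275, 660), 0]) cube([33, 50, 715]);
translate([0, 909, 0]) rotate([0, atan2(275, 660), 0]) cube([33, 50, 715]);
translate([625, 909, 0]) mirror([1, 0, 0]) rotate([0, atan2(275, 660), 0]) cube([33, 50, 715]);


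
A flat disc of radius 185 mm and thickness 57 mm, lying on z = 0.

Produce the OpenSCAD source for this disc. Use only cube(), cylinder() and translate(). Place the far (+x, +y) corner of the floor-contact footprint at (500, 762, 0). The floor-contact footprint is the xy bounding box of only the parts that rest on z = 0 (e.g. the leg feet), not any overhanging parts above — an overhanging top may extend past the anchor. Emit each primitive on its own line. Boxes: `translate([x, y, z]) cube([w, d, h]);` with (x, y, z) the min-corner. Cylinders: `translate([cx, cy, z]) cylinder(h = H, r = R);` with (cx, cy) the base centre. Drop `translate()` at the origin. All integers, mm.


translate([315, 577, 0]) cylinder(h = 57, r = 185);


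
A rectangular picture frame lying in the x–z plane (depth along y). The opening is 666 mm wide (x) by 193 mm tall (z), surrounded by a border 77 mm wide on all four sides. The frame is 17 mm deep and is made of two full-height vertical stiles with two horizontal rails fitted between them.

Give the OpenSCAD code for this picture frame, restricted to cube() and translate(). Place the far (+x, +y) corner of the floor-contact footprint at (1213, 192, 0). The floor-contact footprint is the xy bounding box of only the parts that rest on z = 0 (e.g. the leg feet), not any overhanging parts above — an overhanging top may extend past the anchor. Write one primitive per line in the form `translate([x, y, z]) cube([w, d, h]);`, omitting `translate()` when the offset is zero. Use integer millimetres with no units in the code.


translate([393, 175, 0]) cube([77, 17, 347]);
translate([1136, 175, 0]) cube([77, 17, 347]);
translate([470, 175, 0]) cube([666, 17, 77]);
translate([470, 175, 270]) cube([666, 17, 77]);


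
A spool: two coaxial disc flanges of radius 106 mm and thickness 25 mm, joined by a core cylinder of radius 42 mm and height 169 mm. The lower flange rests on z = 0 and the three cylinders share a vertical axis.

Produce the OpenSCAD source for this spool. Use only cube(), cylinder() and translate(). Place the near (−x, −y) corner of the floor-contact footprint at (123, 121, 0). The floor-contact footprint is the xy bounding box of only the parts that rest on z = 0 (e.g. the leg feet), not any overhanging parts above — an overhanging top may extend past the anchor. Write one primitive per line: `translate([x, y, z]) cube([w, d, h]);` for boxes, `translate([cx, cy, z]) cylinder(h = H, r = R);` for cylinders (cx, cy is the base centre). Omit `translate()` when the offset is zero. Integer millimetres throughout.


translate([229, 227, 0]) cylinder(h = 25, r = 106);
translate([229, 227, 25]) cylinder(h = 169, r = 42);
translate([229, 227, 194]) cylinder(h = 25, r = 106);


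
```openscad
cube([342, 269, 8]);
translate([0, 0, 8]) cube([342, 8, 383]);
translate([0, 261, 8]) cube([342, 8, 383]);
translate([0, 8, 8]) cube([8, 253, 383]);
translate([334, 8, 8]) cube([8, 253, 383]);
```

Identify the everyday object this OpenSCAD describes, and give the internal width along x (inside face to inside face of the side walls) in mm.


An open box. The internal width is 326 mm.

A 342×269 base slab with four walls standing on it — an open box. The base is 342 mm wide and the walls are 8 mm thick, so the internal width is 342 − 2 × 8 = 326 mm.


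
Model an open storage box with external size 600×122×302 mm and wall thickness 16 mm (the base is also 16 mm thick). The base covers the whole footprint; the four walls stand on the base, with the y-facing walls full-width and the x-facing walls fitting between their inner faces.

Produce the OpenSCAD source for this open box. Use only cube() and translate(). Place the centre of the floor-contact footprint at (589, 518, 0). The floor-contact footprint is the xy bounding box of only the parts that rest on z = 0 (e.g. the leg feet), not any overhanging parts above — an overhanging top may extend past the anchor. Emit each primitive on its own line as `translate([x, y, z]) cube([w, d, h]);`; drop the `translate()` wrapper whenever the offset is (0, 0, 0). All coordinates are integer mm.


translate([289, 457, 0]) cube([600, 122, 16]);
translate([289, 457, 16]) cube([600, 16, 286]);
translate([289, 563, 16]) cube([600, 16, 286]);
translate([289, 473, 16]) cube([16, 90, 286]);
translate([873, 473, 16]) cube([16, 90, 286]);


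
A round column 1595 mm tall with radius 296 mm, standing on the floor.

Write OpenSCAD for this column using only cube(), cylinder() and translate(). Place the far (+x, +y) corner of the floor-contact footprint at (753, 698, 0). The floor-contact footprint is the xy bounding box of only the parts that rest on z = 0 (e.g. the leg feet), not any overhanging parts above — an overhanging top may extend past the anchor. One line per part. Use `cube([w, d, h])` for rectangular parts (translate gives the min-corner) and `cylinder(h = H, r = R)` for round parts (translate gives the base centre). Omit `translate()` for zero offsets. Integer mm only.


translate([457, 402, 0]) cylinder(h = 1595, r = 296);


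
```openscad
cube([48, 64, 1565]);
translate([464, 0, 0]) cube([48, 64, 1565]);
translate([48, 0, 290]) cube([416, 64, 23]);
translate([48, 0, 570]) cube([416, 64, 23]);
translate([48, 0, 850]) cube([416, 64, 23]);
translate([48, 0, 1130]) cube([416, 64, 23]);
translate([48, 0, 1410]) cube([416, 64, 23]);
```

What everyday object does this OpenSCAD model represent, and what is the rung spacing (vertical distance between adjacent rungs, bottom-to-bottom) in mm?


A ladder. The rung spacing is 280 mm.

Two tall 48×64 posts with 5 short bars between them — a ladder. Adjacent rungs sit at z = 290 and z = 570, so the spacing is 570 − 290 = 280 mm.


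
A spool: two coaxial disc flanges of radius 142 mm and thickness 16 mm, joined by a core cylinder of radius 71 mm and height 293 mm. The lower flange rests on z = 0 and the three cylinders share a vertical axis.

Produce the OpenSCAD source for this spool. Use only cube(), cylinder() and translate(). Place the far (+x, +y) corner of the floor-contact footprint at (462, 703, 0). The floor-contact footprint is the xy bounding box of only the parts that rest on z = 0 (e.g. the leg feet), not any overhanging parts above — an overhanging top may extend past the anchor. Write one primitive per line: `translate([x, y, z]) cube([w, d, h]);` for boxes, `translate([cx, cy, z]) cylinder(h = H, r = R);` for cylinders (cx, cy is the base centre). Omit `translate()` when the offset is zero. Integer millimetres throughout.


translate([320, 561, 0]) cylinder(h = 16, r = 142);
translate([320, 561, 16]) cylinder(h = 293, r = 71);
translate([320, 561, 309]) cylinder(h = 16, r = 142);


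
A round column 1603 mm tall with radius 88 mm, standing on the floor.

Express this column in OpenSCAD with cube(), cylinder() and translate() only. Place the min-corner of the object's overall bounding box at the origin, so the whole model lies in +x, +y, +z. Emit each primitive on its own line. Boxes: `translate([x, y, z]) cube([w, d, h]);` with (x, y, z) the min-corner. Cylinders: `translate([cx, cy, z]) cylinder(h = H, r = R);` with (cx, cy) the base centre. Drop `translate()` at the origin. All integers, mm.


translate([88, 88, 0]) cylinder(h = 1603, r = 88);


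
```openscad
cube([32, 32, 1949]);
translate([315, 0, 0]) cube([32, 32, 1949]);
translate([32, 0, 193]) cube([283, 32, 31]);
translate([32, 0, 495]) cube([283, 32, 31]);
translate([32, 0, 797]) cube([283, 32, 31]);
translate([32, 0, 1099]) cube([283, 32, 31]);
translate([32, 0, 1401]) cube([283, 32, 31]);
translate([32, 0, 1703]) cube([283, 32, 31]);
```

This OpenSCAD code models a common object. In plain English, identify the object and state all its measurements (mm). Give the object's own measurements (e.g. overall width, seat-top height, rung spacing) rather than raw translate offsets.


A straight ladder. Two 32×32 mm vertical rails, 1949 mm tall, stand 347 mm apart (outside-to-outside) with their front faces coplanar on the −y side. 6 rungs, each 32 mm deep and 31 mm tall, span between the inner faces of the rails, front faces flush with the rails. The lowest rung's underside is at z = 193 mm and rungs are spaced 302 mm apart (underside to underside).


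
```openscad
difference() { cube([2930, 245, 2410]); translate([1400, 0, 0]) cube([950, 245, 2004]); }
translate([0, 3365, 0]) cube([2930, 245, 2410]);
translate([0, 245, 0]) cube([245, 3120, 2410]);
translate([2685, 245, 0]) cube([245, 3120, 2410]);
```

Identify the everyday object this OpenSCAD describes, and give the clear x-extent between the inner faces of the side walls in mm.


A single room. The interior width is 2440 mm.

Four walls enclosing a rectangle with a door in the front wall — a room. Outside width 2930 minus two 245 mm walls gives 2440 mm.


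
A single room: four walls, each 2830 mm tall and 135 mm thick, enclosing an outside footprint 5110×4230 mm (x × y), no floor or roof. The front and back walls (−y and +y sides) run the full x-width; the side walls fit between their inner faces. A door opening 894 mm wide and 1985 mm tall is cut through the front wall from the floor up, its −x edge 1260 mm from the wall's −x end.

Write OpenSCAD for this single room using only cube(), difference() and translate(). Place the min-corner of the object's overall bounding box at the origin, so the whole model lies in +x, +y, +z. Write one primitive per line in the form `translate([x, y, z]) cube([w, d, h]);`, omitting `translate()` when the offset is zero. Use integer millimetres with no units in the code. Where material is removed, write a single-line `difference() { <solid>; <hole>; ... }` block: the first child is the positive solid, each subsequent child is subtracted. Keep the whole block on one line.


difference() { cube([5110, 135, 2830]); translate([1260, 0, 0]) cube([894, 135, 1985]); }
translate([0, 4095, 0]) cube([5110, 135, 2830]);
translate([0, 135, 0]) cube([135, 3960, 2830]);
translate([4975, 135, 0]) cube([135, 3960, 2830]);


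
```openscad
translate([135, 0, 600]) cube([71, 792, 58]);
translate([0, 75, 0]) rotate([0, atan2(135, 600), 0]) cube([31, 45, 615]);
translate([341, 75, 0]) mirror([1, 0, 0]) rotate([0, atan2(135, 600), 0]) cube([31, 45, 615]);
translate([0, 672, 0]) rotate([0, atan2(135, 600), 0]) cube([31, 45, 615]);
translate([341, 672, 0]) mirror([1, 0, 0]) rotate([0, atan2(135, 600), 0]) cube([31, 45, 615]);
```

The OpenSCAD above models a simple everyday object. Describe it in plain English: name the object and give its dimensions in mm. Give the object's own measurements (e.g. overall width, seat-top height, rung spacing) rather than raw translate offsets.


A sawhorse. A 71×792×58 mm beam (x, y, z) sits on two A-frame leg pairs. Each pair is two raked legs of 31×45 mm section (45 mm along y) splaying symmetrically in x. Each leg rises 600 mm vertically over 135 mm of horizontal reach and is 615 mm long along its own axis. Every leg's outer bottom edge rests on the floor and its outer top edge meets a bottom edge of the beam — the left legs (tilting toward +x) meet the beam's −x bottom edge, the right legs (their mirror images, tilting toward −x) meet its +x bottom edge — so the leg tops tuck under the beam, the beam's underside is 600 mm above the floor, and the feet are 341 mm apart outside-to-outside with the beam centred between them. The two leg pairs are set in 75 mm from either end of the beam.


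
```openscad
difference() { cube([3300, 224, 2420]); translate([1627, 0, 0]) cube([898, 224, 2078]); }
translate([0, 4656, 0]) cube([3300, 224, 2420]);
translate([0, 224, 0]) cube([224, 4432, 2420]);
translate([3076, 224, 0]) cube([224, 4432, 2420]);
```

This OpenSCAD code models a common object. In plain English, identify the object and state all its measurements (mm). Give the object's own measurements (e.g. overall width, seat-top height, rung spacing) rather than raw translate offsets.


A single room: four walls, each 2420 mm tall and 224 mm thick, enclosing an outside footprint 3300×4880 mm (x × y), no floor or roof. The front and back walls (−y and +y sides) run the full x-width; the side walls fit between their inner faces. A door opening 898 mm wide and 2078 mm tall is cut through the front wall from the floor up, its −x edge 1627 mm from the wall's −x end.


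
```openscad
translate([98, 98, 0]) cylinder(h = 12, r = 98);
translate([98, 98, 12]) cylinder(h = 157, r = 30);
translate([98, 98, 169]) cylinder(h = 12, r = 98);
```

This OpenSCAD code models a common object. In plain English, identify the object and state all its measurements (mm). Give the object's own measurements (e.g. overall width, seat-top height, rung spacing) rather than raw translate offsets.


A spool: two coaxial disc flanges of radius 98 mm and thickness 12 mm, joined by a core cylinder of radius 30 mm and height 157 mm. The lower flange rests on z = 0 and the three cylinders share a vertical axis.


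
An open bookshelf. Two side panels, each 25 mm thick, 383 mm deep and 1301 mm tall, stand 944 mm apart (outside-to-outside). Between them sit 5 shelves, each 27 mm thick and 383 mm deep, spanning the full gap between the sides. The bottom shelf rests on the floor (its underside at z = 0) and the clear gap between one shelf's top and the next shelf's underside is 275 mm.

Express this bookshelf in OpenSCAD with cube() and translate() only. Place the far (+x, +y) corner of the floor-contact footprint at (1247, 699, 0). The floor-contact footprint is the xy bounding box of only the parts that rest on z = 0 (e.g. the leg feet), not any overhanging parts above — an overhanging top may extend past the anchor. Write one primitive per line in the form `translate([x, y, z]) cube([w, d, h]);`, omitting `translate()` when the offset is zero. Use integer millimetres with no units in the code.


translate([303, 316, 0]) cube([25, 383, 1301]);
translate([1222, 316, 0]) cube([25, 383, 1301]);
translate([328, 316, 0]) cube([894, 383, 27]);
translate([328, 316, 302]) cube([894, 383, 27]);
translate([328, 316, 604]) cube([894, 383, 27]);
translate([328, 316, 906]) cube([894, 383, 27]);
translate([328, 316, 1208]) cube([894, 383, 27]);


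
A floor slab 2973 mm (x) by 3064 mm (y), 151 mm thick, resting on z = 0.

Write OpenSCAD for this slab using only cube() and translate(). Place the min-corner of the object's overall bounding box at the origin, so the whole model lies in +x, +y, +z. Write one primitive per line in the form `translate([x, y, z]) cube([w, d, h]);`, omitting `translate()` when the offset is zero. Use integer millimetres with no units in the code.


cube([2973, 3064, 151]);


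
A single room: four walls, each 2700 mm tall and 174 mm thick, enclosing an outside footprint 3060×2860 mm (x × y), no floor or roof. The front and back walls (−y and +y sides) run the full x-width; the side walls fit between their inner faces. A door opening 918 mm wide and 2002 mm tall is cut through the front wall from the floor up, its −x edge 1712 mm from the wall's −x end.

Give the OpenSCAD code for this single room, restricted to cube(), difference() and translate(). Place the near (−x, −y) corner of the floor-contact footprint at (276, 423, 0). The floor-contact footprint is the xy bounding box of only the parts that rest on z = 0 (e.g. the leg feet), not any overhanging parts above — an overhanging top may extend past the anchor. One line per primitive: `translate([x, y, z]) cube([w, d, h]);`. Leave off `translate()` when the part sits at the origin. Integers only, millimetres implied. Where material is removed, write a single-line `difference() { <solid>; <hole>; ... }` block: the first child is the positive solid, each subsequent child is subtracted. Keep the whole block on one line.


difference() { translate([276, 423, 0]) cube([3060, 174, 2700]); translate([1988, 423, 0]) cube([918, 174, 2002]); }
translate([276, 3109, 0]) cube([3060, 174, 2700]);
translate([276, 597, 0]) cube([174, 2512, 2700]);
translate([3162, 597, 0]) cube([174, 2512, 2700]);


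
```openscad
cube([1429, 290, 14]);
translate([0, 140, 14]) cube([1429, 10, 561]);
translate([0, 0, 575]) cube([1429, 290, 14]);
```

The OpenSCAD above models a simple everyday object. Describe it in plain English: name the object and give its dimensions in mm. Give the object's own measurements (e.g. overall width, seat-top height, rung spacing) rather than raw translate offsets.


An I-beam lying along x, 1429 mm long. Overall section height 589 mm. Two flanges 290 mm wide (y) and 14 mm thick, one on the floor and one at the top; a web 10 mm thick runs between them, centred on the flange width.


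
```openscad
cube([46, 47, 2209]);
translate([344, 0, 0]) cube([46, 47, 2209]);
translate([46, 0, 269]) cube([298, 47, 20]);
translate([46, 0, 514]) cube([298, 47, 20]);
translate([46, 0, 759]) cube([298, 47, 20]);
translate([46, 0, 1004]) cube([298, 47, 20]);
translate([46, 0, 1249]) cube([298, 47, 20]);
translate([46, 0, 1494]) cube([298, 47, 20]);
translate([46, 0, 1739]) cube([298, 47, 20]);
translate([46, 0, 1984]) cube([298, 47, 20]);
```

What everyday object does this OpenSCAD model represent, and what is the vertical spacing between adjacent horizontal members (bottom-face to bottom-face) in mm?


A ladder. The rung spacing is 245 mm.

Two tall 46×47 posts with 8 short bars between them — a ladder. Adjacent rungs sit at z = 269 and z = 514, so the spacing is 514 − 269 = 245 mm.


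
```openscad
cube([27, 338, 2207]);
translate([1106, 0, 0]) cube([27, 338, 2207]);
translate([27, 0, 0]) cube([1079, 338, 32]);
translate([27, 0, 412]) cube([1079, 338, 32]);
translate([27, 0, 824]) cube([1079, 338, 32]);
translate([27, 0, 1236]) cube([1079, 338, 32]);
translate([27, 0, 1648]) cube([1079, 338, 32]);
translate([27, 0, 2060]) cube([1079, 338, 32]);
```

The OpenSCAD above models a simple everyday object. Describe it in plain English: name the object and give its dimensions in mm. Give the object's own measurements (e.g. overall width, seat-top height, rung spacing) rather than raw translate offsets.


An open bookshelf. Two side panels, each 27 mm thick, 338 mm deep and 2207 mm tall, stand 1133 mm apart (outside-to-outside). Between them sit 6 shelves, each 32 mm thick and 338 mm deep, spanning the full gap between the sides. The bottom shelf rests on the floor (its underside at z = 0) and the clear gap between one shelf's top and the next shelf's underside is 380 mm.


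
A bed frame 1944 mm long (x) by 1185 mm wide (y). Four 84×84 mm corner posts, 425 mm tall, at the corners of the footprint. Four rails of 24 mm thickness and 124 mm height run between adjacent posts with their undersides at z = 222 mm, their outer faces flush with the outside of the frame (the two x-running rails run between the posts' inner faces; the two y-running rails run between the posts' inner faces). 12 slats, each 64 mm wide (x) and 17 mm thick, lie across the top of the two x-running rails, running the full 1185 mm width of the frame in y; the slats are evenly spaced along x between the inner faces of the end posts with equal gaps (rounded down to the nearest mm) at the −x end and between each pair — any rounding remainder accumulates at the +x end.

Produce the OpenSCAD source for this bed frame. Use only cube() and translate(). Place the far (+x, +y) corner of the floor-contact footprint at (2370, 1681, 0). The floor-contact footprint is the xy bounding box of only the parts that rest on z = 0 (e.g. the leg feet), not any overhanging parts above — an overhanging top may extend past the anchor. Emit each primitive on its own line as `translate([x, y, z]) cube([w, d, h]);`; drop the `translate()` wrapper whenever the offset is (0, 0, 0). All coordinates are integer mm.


// slat z = rail_z + rail_h = 222 + 124 = 346
// slat gap = ⌊(1776 − 12·64) / 13⌋ = 77
translate([426, 496, 0]) cube([84, 84, 425]);
translate([426, 1597, 0]) cube([84, 84, 425]);
translate([2286, 496, 0]) cube([84, 84, 425]);
translate([2286, 1597, 0]) cube([84, 84, 425]);
translate([510, 496, 222]) cube([1776, 24, 124]);
translate([510, 1657, 222]) cube([1776, 24, 124]);
translate([426, 580, 222]) cube([24, 1017, 124]);
translate([2346, 580, 222]) cube([24, 1017, 124]);
translate([587, 496, 346]) cube([64, 1185, 17]);
translate([728, 496, 346]) cube([64, 1185, 17]);
translate([869, 496, 346]) cube([64, 1185, 17]);
translate([1010, 496, 346]) cube([64, 1185, 17]);
translate([1151, 496, 346]) cube([64, 1185, 17]);
translate([1292, 496, 346]) cube([64, 1185, 17]);
translate([1433, 496, 346]) cube([64, 1185, 17]);
translate([1574, 496, 346]) cube([64, 1185, 17]);
translate([1715, 496, 346]) cube([64, 1185, 17]);
translate([1856, 496, 346]) cube([64, 1185, 17]);
translate([1997, 496, 346]) cube([64, 1185, 17]);
translate([2138, 496, 346]) cube([64, 1185, 17]);


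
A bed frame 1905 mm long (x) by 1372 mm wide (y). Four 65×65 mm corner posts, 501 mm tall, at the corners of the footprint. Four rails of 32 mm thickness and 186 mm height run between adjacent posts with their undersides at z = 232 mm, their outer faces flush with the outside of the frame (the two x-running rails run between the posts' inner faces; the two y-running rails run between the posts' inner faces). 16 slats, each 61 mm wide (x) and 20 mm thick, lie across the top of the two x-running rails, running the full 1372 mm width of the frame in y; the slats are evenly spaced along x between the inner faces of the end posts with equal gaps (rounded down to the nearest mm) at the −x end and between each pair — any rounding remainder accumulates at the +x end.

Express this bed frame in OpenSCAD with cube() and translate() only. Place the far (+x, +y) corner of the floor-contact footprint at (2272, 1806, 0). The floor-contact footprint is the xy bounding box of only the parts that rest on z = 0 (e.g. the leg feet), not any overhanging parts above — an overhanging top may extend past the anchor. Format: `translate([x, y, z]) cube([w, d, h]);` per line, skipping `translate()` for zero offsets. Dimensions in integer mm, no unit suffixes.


// slat z = rail_z + rail_h = 232 + 186 = 418
// slat gap = ⌊(1775 − 16·61) / 17⌋ = 47
translate([367, 434, 0]) cube([65, 65, 501]);
translate([367, 1741, 0]) cube([65, 65, 501]);
translate([2207, 434, 0]) cube([65, 65, 501]);
translate([2207, 1741, 0]) cube([65, 65, 501]);
translate([432, 434, 232]) cube([1775, 32, 186]);
translate([432, 1774, 232]) cube([1775, 32, 186]);
translate([367, 499, 232]) cube([32, 1242, 186]);
translate([2240, 499, 232]) cube([32, 1242, 186]);
translate([479, 434, 418]) cube([61, 1372, 20]);
translate([587, 434, 418]) cube([61, 1372, 20]);
translate([695, 434, 418]) cube([61, 1372, 20]);
translate([803, 434, 418]) cube([61, 1372, 20]);
translate([911, 434, 418]) cube([61, 1372, 20]);
translate([1019, 434, 418]) cube([61, 1372, 20]);
translate([1127, 434, 418]) cube([61, 1372, 20]);
translate([1235, 434, 418]) cube([61, 1372, 20]);
translate([1343, 434, 418]) cube([61, 1372, 20]);
translate([1451, 434, 418]) cube([61, 1372, 20]);
translate([1559, 434, 418]) cube([61, 1372, 20]);
translate([1667, 434, 418]) cube([61, 1372, 20]);
translate([1775, 434, 418]) cube([61, 1372, 20]);
translate([1883, 434, 418]) cube([61, 1372, 20]);
translate([1991, 434, 418]) cube([61, 1372, 20]);
translate([2099, 434, 418]) cube([61, 1372, 20]);


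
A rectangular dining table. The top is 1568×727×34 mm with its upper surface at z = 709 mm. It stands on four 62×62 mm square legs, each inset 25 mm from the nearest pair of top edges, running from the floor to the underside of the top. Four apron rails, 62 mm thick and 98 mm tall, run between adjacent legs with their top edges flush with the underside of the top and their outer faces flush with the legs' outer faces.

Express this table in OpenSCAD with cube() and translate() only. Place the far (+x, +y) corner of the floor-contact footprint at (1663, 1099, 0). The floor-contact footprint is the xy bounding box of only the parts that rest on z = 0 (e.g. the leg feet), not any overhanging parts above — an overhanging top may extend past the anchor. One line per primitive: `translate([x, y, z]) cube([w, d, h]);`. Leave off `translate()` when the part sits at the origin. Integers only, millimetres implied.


// leg_h = 709 - 34 = 675
// apron z = 675 - 98 = 577
translate([120, 397, 675]) cube([1568, 727, 34]);
translate([145, 422, 0]) cube([62, 62, 675]);
translate([1601, 422, 0]) cube([62, 62, 675]);
translate([145, 1037, 0]) cube([62, 62, 675]);
translate([1601, 1037, 0]) cube([62, 62, 675]);
translate([207, 422, 577]) cube([1394, 62, 98]);
translate([207, 1037, 577]) cube([1394, 62, 98]);
translate([145, 484, 577]) cube([62, 553, 98]);
translate([1601, 484, 577]) cube([62, 553, 98]);
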